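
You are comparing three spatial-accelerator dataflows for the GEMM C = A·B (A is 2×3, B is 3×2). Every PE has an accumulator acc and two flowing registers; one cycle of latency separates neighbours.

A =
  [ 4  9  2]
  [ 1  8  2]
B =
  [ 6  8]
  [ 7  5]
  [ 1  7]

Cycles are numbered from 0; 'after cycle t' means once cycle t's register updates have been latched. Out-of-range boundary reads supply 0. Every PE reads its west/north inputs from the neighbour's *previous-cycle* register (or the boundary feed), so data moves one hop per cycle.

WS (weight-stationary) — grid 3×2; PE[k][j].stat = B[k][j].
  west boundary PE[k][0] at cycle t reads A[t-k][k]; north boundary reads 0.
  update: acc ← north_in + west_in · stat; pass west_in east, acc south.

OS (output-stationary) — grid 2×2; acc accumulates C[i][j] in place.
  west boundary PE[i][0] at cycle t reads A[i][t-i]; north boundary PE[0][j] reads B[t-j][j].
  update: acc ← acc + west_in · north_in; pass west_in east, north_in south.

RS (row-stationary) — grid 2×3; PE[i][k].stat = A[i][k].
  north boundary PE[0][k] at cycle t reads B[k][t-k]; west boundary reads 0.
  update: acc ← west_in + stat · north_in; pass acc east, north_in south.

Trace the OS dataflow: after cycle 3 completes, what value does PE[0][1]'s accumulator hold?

Tracing OS — 2×2 array, target PE[0][1]:
  0: (0,0).acc=24  regs=<4,6>
  0: (0,1).acc=0  regs=<0,0>
  1: (0,0).acc=87  regs=<9,7>
  1: (0,1).acc=32  regs=<4,8>
  2: (0,0).acc=89  regs=<2,1>
  2: (0,1).acc=77  regs=<9,5>
  3: (0,0).acc=89  regs=<0,0>
  3: (0,1).acc=91  regs=<2,7>

PE[0][1].acc = 91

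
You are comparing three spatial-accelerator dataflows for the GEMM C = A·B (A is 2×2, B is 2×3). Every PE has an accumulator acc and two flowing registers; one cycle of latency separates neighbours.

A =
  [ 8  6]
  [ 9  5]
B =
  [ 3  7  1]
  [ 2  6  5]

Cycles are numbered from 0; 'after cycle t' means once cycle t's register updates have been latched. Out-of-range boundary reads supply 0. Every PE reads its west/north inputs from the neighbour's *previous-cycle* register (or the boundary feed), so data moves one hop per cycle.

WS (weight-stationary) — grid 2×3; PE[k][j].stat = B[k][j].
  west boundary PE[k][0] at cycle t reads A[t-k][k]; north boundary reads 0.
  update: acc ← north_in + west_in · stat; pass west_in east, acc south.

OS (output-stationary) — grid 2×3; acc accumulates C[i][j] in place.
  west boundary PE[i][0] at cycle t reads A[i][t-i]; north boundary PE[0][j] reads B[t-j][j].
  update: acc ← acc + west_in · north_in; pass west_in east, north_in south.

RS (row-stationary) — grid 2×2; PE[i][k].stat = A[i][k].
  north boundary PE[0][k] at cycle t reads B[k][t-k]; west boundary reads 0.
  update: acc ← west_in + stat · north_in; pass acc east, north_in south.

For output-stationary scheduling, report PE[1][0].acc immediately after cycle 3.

Tracing OS — 2×3 array, target PE[1][0]:
  @0  [0,0]  acc 24  |  →8  ↓3
  @0  [1,0]  acc 0  |  →0  ↓0
  @1  [0,0]  acc 36  |  →6  ↓2
  @1  [1,0]  acc 27  |  →9  ↓3
  @2  [0,0]  acc 36  |  →0  ↓0
  @2  [1,0]  acc 37  |  →5  ↓2
  @3  [0,0]  acc 36  |  →0  ↓0
  @3  [1,0]  acc 37  |  →0  ↓0

PE[1][0].acc = 37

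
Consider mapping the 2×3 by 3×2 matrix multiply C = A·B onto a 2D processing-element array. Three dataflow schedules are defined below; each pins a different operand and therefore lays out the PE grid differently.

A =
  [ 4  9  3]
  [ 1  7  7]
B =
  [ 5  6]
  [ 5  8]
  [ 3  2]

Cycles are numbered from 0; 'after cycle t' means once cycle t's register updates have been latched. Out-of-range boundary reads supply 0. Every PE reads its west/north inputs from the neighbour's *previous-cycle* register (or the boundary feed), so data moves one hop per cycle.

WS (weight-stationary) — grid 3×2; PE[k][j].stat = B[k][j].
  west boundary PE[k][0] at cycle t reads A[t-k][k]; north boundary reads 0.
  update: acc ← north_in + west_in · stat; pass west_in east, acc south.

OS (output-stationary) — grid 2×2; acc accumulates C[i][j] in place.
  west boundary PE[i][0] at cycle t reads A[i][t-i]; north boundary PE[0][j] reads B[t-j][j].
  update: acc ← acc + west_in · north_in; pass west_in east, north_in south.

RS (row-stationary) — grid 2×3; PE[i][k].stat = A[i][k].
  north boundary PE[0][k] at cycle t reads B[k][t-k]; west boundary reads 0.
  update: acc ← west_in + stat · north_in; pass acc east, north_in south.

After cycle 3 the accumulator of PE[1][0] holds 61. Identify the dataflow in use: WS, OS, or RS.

dataflow = OS

WS [3×2] PE[1][0] across cycles:
  t=0 PE[1][0]: acc=0 h=0 v=0
  t=1 PE[1][0]: acc=65 h=9 v=65
  t=2 PE[1][0]: acc=40 h=7 v=40
  t=3 PE[1][0]: acc=0 h=0 v=0
OS [2×2] PE[1][0] across cycles:
  t=0 PE[1][0]: acc=0 h=0 v=0
  t=1 PE[1][0]: acc=5 h=1 v=5
  t=2 PE[1][0]: acc=40 h=7 v=5
  t=3 PE[1][0]: acc=61 h=7 v=3
RS [2×3] PE[1][0] across cycles:
  t=0 PE[1][0]: acc=0 h=0 v=0
  t=1 PE[1][0]: acc=5 h=5 v=5
  t=2 PE[1][0]: acc=6 h=6 v=6
  t=3 PE[1][0]: acc=0 h=0 v=0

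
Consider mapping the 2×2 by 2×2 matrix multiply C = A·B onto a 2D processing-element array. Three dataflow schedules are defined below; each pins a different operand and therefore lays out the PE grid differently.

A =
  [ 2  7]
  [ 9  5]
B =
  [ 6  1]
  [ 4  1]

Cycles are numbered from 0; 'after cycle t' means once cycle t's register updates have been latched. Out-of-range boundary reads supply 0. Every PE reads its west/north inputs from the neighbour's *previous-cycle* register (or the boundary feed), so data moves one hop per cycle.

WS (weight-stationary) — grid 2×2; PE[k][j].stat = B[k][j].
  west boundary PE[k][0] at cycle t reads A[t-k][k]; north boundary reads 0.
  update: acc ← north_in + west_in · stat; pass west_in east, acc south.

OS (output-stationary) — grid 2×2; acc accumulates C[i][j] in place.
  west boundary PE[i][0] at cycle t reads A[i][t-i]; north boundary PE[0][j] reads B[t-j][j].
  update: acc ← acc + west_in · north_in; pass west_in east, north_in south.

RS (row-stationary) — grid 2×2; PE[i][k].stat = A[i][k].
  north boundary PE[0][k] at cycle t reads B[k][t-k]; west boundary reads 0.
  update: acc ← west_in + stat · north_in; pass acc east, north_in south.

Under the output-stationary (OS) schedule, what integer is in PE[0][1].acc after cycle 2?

PE[0][1].acc = 9

OS (2×2). Following PE[0][1] plus its west/north inputs:
  t=0 PE[0][0]: acc=12 h=2 v=6
  t=0 PE[0][1]: acc=0 h=0 v=0
  t=1 PE[0][0]: acc=40 h=7 v=4
  t=1 PE[0][1]: acc=2 h=2 v=1
  t=2 PE[0][0]: acc=40 h=0 v=0
  t=2 PE[0][1]: acc=9 h=7 v=1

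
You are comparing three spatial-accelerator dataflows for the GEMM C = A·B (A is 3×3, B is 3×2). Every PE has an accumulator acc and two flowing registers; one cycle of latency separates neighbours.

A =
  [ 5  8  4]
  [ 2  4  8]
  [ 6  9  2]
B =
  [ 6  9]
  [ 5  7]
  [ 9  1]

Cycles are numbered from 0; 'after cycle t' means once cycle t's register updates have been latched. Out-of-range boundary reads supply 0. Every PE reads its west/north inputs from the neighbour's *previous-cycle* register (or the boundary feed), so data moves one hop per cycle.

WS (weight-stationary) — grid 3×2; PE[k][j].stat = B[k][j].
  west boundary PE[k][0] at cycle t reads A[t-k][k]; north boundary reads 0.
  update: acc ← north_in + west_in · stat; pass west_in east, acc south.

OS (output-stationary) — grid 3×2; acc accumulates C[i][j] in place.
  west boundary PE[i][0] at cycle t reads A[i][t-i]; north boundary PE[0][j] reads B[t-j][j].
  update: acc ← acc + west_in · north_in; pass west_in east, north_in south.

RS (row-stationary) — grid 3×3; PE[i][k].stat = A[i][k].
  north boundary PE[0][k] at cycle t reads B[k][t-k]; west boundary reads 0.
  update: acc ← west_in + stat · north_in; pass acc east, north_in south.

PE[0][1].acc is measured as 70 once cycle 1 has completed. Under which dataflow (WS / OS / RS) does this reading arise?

dataflow = RS

WS (3×2 grid), PE[0][1]:
  [0] (0,1) acc=0 (h:0 v:0)
  [1] (0,1) acc=45 (h:5 v:45)
OS (3×2 grid), PE[0][1]:
  [0] (0,1) acc=0 (h:0 v:0)
  [1] (0,1) acc=45 (h:5 v:9)
RS (3×3 grid), PE[0][1]:
  [0] (0,1) acc=0 (h:0 v:0)
  [1] (0,1) acc=70 (h:70 v:5)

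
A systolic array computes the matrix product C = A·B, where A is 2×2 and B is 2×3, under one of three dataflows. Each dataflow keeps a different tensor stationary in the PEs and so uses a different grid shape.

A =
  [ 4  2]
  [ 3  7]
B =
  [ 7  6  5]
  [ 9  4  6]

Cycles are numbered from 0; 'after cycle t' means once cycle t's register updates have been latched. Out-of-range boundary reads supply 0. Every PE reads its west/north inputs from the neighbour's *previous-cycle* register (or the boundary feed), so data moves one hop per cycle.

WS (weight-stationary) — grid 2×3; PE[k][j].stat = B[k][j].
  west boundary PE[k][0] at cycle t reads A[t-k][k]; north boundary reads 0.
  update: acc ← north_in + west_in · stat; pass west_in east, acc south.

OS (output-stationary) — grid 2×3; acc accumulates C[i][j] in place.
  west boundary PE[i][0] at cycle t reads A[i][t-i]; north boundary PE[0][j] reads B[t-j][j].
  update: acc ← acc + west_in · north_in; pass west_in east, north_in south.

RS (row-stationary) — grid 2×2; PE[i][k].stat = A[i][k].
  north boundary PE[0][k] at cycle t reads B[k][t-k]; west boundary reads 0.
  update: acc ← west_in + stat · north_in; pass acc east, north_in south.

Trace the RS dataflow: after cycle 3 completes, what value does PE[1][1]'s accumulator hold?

PE[1][1].acc = 46

RS on a 2×2 grid — tracing PE[1][1] and its feeders:
  0: (0,1).acc=0  regs=<0,0>
  0: (1,0).acc=0  regs=<0,0>
  0: (1,1).acc=0  regs=<0,0>
  1: (0,1).acc=46  regs=<46,9>
  1: (1,0).acc=21  regs=<21,7>
  1: (1,1).acc=0  regs=<0,0>
  2: (0,1).acc=32  regs=<32,4>
  2: (1,0).acc=18  regs=<18,6>
  2: (1,1).acc=84  regs=<84,9>
  3: (0,1).acc=32  regs=<32,6>
  3: (1,0).acc=15  regs=<15,5>
  3: (1,1).acc=46  regs=<46,4>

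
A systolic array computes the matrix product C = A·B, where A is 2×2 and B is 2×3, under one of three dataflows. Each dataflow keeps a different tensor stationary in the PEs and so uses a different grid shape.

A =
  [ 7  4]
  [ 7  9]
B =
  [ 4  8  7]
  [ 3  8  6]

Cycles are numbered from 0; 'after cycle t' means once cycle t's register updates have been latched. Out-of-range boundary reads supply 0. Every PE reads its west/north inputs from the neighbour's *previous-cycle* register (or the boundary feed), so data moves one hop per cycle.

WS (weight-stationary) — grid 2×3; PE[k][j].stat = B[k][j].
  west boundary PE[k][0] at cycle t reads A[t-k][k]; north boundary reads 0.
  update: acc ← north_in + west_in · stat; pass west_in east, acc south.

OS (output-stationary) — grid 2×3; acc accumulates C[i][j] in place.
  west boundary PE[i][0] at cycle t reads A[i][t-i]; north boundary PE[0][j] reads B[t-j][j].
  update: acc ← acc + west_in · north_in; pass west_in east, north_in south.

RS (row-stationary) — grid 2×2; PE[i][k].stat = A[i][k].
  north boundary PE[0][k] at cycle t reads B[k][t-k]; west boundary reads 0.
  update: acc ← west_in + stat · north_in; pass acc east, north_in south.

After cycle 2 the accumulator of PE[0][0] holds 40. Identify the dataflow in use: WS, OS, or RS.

dataflow = OS

WS [2×3] PE[0][0] across cycles:
  t=0 PE[0][0]: acc=28 h=7 v=28
  t=1 PE[0][0]: acc=28 h=7 v=28
  t=2 PE[0][0]: acc=0 h=0 v=0
OS [2×3] PE[0][0] across cycles:
  t=0 PE[0][0]: acc=28 h=7 v=4
  t=1 PE[0][0]: acc=40 h=4 v=3
  t=2 PE[0][0]: acc=40 h=0 v=0
RS [2×2] PE[0][0] across cycles:
  t=0 PE[0][0]: acc=28 h=28 v=4
  t=1 PE[0][0]: acc=56 h=56 v=8
  t=2 PE[0][0]: acc=49 h=49 v=7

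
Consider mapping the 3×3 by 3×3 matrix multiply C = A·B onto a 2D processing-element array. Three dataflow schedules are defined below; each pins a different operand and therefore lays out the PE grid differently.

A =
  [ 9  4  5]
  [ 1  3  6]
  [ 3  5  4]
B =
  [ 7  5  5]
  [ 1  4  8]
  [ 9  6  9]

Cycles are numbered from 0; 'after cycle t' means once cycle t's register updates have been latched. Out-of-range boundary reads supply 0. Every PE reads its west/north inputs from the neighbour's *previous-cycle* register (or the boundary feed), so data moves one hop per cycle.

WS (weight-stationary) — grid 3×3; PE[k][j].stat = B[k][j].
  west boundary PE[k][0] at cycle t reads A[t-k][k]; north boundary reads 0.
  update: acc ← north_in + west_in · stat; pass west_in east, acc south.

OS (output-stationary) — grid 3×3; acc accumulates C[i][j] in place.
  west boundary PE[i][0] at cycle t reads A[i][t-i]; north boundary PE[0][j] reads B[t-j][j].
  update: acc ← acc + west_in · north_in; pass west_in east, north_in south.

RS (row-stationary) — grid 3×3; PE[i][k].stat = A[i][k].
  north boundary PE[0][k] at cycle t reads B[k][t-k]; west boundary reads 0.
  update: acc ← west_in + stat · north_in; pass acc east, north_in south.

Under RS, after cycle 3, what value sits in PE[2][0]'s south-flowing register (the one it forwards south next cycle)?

RS on a 3×3 grid — tracing PE[2][0] and its feeders:
  cycle 0: PE[1][0] → acc 0, east 0, south 0
  cycle 0: PE[2][0] → acc 0, east 0, south 0
  cycle 1: PE[1][0] → acc 7, east 7, south 7
  cycle 1: PE[2][0] → acc 0, east 0, south 0
  cycle 2: PE[1][0] → acc 5, east 5, south 5
  cycle 2: PE[2][0] → acc 21, east 21, south 7
  cycle 3: PE[1][0] → acc 5, east 5, south 5
  cycle 3: PE[2][0] → acc 15, east 15, south 5

register = 5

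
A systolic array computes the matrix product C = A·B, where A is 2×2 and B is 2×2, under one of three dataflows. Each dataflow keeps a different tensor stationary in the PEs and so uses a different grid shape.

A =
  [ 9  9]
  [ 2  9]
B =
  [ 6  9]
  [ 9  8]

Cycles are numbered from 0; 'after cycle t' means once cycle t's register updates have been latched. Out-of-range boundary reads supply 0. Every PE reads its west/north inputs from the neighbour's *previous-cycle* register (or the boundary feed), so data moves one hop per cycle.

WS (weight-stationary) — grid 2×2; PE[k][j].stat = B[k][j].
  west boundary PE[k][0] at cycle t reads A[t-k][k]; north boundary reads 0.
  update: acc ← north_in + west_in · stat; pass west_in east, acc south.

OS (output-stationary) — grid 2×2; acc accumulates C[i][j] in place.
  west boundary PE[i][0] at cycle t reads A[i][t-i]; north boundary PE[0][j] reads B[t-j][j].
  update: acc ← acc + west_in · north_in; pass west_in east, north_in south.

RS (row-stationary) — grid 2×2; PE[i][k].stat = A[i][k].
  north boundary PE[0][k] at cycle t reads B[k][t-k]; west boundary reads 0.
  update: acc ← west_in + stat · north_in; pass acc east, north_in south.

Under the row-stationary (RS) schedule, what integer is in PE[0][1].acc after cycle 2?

RS (2×2). Following PE[0][1] plus its west/north inputs:
  0: (0,0).acc=54  regs=<54,6>
  0: (0,1).acc=0  regs=<0,0>
  1: (0,0).acc=81  regs=<81,9>
  1: (0,1).acc=135  regs=<135,9>
  2: (0,0).acc=0  regs=<0,0>
  2: (0,1).acc=153  regs=<153,8>

PE[0][1].acc = 153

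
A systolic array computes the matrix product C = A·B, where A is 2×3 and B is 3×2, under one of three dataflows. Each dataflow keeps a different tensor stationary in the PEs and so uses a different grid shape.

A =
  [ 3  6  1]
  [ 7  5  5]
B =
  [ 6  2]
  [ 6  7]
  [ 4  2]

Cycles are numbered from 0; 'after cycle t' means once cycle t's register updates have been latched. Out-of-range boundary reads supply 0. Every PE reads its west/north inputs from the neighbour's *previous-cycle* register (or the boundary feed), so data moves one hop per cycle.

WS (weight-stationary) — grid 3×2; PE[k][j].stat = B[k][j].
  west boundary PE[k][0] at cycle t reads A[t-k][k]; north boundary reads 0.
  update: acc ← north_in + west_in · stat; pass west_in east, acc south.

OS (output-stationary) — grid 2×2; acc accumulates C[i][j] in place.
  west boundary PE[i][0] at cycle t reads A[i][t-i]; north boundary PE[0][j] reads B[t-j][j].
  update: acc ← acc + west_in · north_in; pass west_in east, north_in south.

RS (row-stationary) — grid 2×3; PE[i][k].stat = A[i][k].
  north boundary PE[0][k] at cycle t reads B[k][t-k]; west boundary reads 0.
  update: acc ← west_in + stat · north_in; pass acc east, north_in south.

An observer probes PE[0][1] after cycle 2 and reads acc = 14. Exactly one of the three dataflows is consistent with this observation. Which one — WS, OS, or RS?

dataflow = WS

WS [3×2] PE[0][1] across cycles:
  step 0 · PE0,1: acc=0; fwd→0 fwd↓0
  step 1 · PE0,1: acc=6; fwd→3 fwd↓6
  step 2 · PE0,1: acc=14; fwd→7 fwd↓14
OS [2×2] PE[0][1] across cycles:
  step 0 · PE0,1: acc=0; fwd→0 fwd↓0
  step 1 · PE0,1: acc=6; fwd→3 fwd↓2
  step 2 · PE0,1: acc=48; fwd→6 fwd↓7
RS [2×3] PE[0][1] across cycles:
  step 0 · PE0,1: acc=0; fwd→0 fwd↓0
  step 1 · PE0,1: acc=54; fwd→54 fwd↓6
  step 2 · PE0,1: acc=48; fwd→48 fwd↓7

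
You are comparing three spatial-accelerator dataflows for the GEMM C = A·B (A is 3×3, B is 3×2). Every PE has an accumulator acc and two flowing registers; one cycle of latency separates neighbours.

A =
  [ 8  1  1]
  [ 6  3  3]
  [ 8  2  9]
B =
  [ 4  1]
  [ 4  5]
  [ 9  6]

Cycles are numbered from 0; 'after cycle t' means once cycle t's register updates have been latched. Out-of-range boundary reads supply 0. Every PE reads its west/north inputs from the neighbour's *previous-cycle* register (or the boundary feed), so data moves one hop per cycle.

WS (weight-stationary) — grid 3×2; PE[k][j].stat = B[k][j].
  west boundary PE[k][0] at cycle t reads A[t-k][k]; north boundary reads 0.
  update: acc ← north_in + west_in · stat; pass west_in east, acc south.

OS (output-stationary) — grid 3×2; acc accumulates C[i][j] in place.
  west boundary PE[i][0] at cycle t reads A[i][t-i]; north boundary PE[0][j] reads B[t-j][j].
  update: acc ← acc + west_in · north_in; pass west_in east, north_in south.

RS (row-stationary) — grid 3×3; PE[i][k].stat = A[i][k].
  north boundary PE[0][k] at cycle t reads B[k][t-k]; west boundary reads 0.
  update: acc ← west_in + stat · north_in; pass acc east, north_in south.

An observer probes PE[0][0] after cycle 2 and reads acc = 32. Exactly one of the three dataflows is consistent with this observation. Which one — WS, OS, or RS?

— WS: 3×2; PE[0][0] trace:
  t=0 PE[0][0]: acc=32 h=8 v=32
  t=1 PE[0][0]: acc=24 h=6 v=24
  t=2 PE[0][0]: acc=32 h=8 v=32
— OS: 3×2; PE[0][0] trace:
  t=0 PE[0][0]: acc=32 h=8 v=4
  t=1 PE[0][0]: acc=36 h=1 v=4
  t=2 PE[0][0]: acc=45 h=1 v=9
— RS: 3×3; PE[0][0] trace:
  t=0 PE[0][0]: acc=32 h=32 v=4
  t=1 PE[0][0]: acc=8 h=8 v=1
  t=2 PE[0][0]: acc=0 h=0 v=0

dataflow = WS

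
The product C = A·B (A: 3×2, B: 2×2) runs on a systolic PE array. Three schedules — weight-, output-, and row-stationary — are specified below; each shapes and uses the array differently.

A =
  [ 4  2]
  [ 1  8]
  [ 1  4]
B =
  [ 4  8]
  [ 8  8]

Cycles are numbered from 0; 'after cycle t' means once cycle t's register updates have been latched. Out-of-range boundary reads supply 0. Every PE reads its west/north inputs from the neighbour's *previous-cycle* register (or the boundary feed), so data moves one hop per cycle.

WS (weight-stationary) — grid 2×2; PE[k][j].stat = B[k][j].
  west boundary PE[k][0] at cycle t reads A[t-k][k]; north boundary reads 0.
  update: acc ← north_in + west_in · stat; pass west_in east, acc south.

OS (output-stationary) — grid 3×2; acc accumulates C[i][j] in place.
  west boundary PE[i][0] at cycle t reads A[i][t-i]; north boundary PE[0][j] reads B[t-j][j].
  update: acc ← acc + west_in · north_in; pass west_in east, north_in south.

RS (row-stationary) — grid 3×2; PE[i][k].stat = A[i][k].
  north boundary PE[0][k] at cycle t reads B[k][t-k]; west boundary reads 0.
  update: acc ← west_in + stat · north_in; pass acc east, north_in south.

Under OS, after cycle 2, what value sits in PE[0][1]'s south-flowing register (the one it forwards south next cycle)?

register = 8

OS (3×2). Following PE[0][1] plus its west/north inputs:
  cycle 0: PE[0][0] → acc 16, east 4, south 4
  cycle 0: PE[0][1] → acc 0, east 0, south 0
  cycle 1: PE[0][0] → acc 32, east 2, south 8
  cycle 1: PE[0][1] → acc 32, east 4, south 8
  cycle 2: PE[0][0] → acc 32, east 0, south 0
  cycle 2: PE[0][1] → acc 48, east 2, south 8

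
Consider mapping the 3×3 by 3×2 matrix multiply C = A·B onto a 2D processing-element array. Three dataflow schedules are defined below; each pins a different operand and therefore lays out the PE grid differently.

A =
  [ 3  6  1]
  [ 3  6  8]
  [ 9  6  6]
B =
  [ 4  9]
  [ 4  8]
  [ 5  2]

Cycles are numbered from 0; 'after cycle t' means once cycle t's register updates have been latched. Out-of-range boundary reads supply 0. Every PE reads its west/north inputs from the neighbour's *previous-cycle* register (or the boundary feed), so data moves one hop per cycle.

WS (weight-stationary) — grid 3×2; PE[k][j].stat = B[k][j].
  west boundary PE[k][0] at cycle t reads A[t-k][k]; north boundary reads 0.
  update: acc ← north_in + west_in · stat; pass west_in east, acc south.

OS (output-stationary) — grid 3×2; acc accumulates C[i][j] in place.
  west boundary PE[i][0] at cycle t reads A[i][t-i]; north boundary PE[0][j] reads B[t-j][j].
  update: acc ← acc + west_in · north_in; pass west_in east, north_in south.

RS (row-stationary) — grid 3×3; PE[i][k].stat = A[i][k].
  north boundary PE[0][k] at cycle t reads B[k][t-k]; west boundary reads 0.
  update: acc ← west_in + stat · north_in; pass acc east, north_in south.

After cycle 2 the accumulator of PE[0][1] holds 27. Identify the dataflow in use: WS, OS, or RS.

dataflow = WS

Under WS (3×2), PE[0][1]:
  0: (0,1).acc=0  regs=<0,0>
  1: (0,1).acc=27  regs=<3,27>
  2: (0,1).acc=27  regs=<3,27>
Under OS (3×2), PE[0][1]:
  0: (0,1).acc=0  regs=<0,0>
  1: (0,1).acc=27  regs=<3,9>
  2: (0,1).acc=75  regs=<6,8>
Under RS (3×3), PE[0][1]:
  0: (0,1).acc=0  regs=<0,0>
  1: (0,1).acc=36  regs=<36,4>
  2: (0,1).acc=75  regs=<75,8>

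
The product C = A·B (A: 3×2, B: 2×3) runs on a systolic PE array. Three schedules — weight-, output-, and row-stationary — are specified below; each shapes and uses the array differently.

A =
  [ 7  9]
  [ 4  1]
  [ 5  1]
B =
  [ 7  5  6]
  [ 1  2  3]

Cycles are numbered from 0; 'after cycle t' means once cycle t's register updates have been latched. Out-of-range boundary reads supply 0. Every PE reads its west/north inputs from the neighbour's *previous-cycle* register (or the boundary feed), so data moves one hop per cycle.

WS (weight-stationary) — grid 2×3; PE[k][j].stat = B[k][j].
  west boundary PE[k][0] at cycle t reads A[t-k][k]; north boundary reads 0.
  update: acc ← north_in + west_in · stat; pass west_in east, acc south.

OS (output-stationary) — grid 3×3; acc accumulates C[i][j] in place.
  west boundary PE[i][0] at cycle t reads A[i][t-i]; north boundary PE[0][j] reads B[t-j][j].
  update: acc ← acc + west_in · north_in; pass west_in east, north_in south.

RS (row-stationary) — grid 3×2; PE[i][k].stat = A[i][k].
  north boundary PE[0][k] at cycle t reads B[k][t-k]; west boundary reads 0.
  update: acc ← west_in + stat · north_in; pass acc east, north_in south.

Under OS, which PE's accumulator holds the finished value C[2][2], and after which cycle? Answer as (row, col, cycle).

(row, col, cycle) = (2, 2, 5)

OS — PE[2][2] is where C[2][2] collects:
  c0 r2c2: 0 / 0 / 0
  c1 r2c2: 0 / 0 / 0
  c2 r2c2: 0 / 0 / 0
  c3 r2c2: 0 / 0 / 0
  c4 r2c2: 30 / 5 / 6
  c5 r2c2: 33 / 1 / 3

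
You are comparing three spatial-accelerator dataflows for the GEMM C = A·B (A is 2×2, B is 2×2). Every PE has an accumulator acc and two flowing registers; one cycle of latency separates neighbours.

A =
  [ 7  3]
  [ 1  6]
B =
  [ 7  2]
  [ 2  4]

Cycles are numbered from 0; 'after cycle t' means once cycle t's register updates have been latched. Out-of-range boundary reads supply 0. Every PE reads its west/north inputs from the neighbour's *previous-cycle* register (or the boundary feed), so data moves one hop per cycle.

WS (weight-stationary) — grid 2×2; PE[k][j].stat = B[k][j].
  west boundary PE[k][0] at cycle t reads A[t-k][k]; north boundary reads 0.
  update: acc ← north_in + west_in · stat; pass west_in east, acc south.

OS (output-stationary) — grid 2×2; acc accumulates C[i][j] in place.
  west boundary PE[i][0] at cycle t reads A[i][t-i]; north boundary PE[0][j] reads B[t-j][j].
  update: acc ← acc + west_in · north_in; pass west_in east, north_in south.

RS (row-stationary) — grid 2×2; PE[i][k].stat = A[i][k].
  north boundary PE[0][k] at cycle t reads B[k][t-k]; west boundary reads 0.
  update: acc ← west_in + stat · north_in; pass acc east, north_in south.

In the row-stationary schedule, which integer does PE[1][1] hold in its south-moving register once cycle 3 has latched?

register = 4

RS 2×2: PE[1][1] cycle-by-cycle (with neighbour feeds):
  @0  [0,1]  acc 0  |  →0  ↓0
  @0  [1,0]  acc 0  |  →0  ↓0
  @0  [1,1]  acc 0  |  →0  ↓0
  @1  [0,1]  acc 55  |  →55  ↓2
  @1  [1,0]  acc 7  |  →7  ↓7
  @1  [1,1]  acc 0  |  →0  ↓0
  @2  [0,1]  acc 26  |  →26  ↓4
  @2  [1,0]  acc 2  |  →2  ↓2
  @2  [1,1]  acc 19  |  →19  ↓2
  @3  [0,1]  acc 0  |  →0  ↓0
  @3  [1,0]  acc 0  |  →0  ↓0
  @3  [1,1]  acc 26  |  →26  ↓4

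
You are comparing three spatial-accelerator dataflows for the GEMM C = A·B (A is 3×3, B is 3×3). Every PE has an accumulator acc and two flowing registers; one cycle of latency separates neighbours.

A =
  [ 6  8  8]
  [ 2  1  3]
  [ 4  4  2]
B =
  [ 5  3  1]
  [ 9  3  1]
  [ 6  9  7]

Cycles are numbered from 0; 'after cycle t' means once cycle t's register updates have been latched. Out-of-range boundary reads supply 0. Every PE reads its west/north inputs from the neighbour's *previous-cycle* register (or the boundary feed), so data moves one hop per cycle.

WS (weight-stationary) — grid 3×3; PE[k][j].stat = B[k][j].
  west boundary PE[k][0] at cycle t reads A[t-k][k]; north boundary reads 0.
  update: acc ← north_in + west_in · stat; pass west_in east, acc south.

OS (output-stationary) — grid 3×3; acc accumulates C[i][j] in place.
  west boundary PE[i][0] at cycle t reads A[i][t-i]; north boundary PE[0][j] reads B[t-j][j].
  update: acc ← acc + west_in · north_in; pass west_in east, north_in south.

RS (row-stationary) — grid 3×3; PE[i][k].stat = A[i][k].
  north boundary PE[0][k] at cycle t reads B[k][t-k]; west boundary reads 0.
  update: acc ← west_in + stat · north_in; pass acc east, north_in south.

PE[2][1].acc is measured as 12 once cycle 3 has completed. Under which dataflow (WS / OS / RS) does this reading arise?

WS [3×3] PE[2][1] across cycles:
  t=0 PE[2][1]: acc=0 h=0 v=0
  t=1 PE[2][1]: acc=0 h=0 v=0
  t=2 PE[2][1]: acc=0 h=0 v=0
  t=3 PE[2][1]: acc=114 h=8 v=114
OS [3×3] PE[2][1] across cycles:
  t=0 PE[2][1]: acc=0 h=0 v=0
  t=1 PE[2][1]: acc=0 h=0 v=0
  t=2 PE[2][1]: acc=0 h=0 v=0
  t=3 PE[2][1]: acc=12 h=4 v=3
RS [3×3] PE[2][1] across cycles:
  t=0 PE[2][1]: acc=0 h=0 v=0
  t=1 PE[2][1]: acc=0 h=0 v=0
  t=2 PE[2][1]: acc=0 h=0 v=0
  t=3 PE[2][1]: acc=56 h=56 v=9

dataflow = OS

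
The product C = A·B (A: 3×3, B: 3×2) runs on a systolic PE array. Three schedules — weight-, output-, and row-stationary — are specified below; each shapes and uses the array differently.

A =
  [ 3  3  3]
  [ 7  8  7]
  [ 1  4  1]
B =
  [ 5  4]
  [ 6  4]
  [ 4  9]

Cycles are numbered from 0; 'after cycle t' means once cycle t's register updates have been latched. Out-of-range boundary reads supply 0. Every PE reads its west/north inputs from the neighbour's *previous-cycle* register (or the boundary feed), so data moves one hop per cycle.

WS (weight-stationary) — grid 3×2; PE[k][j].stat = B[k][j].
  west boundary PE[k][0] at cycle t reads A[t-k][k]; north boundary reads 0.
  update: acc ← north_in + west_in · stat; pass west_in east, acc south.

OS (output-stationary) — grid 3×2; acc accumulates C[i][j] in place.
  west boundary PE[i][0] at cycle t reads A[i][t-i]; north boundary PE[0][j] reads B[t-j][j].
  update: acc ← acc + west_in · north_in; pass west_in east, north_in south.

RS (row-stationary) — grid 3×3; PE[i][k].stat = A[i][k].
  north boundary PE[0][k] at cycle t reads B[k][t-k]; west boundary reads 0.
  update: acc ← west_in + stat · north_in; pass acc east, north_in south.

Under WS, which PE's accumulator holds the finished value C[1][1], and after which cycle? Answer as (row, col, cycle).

WS: C[1][1] accumulates in PE[2][1]:
  [0] (2,1) acc=0 (h:0 v:0)
  [1] (2,1) acc=0 (h:0 v:0)
  [2] (2,1) acc=0 (h:0 v:0)
  [3] (2,1) acc=51 (h:3 v:51)
  [4] (2,1) acc=123 (h:7 v:123)

(row, col, cycle) = (2, 1, 4)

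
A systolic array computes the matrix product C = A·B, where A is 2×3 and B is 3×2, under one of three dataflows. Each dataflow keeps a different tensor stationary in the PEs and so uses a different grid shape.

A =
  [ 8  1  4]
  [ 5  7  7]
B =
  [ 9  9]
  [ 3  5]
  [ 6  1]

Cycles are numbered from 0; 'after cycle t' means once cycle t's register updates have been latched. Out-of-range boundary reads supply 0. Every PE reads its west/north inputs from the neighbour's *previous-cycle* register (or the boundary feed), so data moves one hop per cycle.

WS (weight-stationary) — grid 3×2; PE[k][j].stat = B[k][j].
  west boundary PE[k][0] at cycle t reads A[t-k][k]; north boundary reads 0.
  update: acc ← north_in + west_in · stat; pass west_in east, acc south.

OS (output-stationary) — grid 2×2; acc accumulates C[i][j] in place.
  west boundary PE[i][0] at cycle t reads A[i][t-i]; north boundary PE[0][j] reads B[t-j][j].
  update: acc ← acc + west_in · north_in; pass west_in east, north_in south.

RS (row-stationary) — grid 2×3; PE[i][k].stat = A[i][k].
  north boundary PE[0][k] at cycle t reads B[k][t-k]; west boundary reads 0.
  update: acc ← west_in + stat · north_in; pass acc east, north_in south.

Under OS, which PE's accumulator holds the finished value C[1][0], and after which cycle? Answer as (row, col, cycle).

(row, col, cycle) = (1, 0, 3)

OS: C[1][0] accumulates in PE[1][0]:
  [0] (1,0) acc=0 (h:0 v:0)
  [1] (1,0) acc=45 (h:5 v:9)
  [2] (1,0) acc=66 (h:7 v:3)
  [3] (1,0) acc=108 (h:7 v:6)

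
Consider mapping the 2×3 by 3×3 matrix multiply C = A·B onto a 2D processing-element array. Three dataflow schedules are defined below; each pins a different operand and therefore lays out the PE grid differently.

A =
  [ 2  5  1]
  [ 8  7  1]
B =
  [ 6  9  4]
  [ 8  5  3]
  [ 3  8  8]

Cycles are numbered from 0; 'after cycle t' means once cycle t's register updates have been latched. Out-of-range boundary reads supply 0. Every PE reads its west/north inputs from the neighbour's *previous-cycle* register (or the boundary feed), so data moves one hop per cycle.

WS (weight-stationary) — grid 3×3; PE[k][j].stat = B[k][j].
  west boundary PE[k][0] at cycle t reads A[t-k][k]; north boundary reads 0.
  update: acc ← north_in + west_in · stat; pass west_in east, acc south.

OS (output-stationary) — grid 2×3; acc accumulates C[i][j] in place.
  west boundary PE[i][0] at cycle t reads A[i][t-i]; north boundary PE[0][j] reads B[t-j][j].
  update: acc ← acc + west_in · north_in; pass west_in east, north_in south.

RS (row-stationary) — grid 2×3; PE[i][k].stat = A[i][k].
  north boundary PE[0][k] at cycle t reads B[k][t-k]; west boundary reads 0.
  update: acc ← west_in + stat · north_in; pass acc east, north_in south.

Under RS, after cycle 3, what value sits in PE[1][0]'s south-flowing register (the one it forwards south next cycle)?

RS on a 2×3 grid — tracing PE[1][0] and its feeders:
  0: (0,0).acc=12  regs=<12,6>
  0: (1,0).acc=0  regs=<0,0>
  1: (0,0).acc=18  regs=<18,9>
  1: (1,0).acc=48  regs=<48,6>
  2: (0,0).acc=8  regs=<8,4>
  2: (1,0).acc=72  regs=<72,9>
  3: (0,0).acc=0  regs=<0,0>
  3: (1,0).acc=32  regs=<32,4>

register = 4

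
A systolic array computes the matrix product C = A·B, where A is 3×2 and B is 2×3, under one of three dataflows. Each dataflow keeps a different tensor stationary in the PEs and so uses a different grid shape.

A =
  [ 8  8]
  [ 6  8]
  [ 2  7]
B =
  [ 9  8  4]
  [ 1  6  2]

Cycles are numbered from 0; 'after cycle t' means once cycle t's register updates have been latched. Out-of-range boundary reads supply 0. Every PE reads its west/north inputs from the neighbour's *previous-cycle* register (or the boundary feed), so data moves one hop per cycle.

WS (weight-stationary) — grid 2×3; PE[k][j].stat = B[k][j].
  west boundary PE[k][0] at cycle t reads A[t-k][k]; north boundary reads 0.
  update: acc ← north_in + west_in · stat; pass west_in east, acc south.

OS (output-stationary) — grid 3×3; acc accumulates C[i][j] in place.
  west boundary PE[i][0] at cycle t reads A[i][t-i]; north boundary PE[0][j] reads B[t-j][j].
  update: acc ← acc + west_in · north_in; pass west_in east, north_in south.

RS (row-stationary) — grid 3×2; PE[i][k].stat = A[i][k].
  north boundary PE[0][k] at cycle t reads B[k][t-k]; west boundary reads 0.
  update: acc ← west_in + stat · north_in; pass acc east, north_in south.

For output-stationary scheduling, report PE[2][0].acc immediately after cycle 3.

OS (3×3). Following PE[2][0] plus its west/north inputs:
  step 0 · PE1,0: acc=0; fwd→0 fwd↓0
  step 0 · PE2,0: acc=0; fwd→0 fwd↓0
  step 1 · PE1,0: acc=54; fwd→6 fwd↓9
  step 1 · PE2,0: acc=0; fwd→0 fwd↓0
  step 2 · PE1,0: acc=62; fwd→8 fwd↓1
  step 2 · PE2,0: acc=18; fwd→2 fwd↓9
  step 3 · PE1,0: acc=62; fwd→0 fwd↓0
  step 3 · PE2,0: acc=25; fwd→7 fwd↓1

PE[2][0].acc = 25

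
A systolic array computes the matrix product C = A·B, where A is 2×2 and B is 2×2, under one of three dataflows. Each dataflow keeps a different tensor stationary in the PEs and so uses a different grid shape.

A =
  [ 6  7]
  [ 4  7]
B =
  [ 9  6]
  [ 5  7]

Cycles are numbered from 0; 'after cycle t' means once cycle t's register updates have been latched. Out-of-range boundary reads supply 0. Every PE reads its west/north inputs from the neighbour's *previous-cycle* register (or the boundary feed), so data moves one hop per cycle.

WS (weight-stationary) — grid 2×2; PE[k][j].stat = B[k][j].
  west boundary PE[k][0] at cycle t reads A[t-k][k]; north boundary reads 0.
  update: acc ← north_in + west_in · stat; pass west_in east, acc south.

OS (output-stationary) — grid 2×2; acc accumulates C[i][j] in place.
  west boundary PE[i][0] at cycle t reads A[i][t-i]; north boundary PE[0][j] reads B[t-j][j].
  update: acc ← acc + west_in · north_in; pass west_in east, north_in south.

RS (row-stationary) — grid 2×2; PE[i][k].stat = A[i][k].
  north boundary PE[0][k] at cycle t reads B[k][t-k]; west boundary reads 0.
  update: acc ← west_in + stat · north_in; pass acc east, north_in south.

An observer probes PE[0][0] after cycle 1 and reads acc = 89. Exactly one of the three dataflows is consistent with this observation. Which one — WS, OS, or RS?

dataflow = OS

— WS: 2×2; PE[0][0] trace:
  0: (0,0).acc=54  regs=<6,54>
  1: (0,0).acc=36  regs=<4,36>
— OS: 2×2; PE[0][0] trace:
  0: (0,0).acc=54  regs=<6,9>
  1: (0,0).acc=89  regs=<7,5>
— RS: 2×2; PE[0][0] trace:
  0: (0,0).acc=54  regs=<54,9>
  1: (0,0).acc=36  regs=<36,6>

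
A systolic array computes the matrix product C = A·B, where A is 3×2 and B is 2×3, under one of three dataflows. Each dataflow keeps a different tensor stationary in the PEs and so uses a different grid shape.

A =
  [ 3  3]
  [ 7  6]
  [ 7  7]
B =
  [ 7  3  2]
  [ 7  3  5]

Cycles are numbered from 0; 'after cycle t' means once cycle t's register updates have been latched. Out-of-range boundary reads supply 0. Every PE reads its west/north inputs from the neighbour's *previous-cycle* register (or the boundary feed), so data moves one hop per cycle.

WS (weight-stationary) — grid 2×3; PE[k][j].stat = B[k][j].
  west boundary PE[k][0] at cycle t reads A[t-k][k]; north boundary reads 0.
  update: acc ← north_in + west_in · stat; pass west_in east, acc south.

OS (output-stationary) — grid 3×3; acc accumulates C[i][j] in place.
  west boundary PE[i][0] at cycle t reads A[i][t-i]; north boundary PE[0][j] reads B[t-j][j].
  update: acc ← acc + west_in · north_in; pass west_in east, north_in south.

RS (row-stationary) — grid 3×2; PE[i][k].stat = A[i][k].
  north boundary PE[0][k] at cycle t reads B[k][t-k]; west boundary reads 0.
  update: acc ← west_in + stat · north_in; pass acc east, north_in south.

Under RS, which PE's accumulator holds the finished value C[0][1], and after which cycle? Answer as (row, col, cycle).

(row, col, cycle) = (0, 1, 2)

RS — PE[0][1] is where C[0][1] collects:
  0: (0,1).acc=0  regs=<0,0>
  1: (0,1).acc=42  regs=<42,7>
  2: (0,1).acc=18  regs=<18,3>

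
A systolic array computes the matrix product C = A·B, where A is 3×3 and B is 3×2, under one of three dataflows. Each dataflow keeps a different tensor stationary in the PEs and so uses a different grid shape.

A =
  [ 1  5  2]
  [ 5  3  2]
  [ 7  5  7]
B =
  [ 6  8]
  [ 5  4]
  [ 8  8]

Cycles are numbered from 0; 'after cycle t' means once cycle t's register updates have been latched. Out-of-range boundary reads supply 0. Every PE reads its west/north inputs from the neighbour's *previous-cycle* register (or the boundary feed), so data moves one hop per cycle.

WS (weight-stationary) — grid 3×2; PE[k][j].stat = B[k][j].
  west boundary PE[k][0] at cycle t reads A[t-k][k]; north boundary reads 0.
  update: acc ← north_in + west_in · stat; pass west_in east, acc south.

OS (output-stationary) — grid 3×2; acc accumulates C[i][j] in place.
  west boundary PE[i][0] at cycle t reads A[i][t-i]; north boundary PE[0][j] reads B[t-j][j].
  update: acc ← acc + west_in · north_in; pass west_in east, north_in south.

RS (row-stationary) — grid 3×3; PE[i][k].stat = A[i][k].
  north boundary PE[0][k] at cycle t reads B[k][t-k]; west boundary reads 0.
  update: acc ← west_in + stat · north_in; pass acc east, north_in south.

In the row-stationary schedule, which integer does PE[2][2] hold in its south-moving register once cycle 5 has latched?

RS 3×3: PE[2][2] cycle-by-cycle (with neighbour feeds):
  t=0 PE[1][2]: acc=0 h=0 v=0
  t=0 PE[2][1]: acc=0 h=0 v=0
  t=0 PE[2][2]: acc=0 h=0 v=0
  t=1 PE[1][2]: acc=0 h=0 v=0
  t=1 PE[2][1]: acc=0 h=0 v=0
  t=1 PE[2][2]: acc=0 h=0 v=0
  t=2 PE[1][2]: acc=0 h=0 v=0
  t=2 PE[2][1]: acc=0 h=0 v=0
  t=2 PE[2][2]: acc=0 h=0 v=0
  t=3 PE[1][2]: acc=61 h=61 v=8
  t=3 PE[2][1]: acc=67 h=67 v=5
  t=3 PE[2][2]: acc=0 h=0 v=0
  t=4 PE[1][2]: acc=68 h=68 v=8
  t=4 PE[2][1]: acc=76 h=76 v=4
  t=4 PE[2][2]: acc=123 h=123 v=8
  t=5 PE[1][2]: acc=0 h=0 v=0
  t=5 PE[2][1]: acc=0 h=0 v=0
  t=5 PE[2][2]: acc=132 h=132 v=8

register = 8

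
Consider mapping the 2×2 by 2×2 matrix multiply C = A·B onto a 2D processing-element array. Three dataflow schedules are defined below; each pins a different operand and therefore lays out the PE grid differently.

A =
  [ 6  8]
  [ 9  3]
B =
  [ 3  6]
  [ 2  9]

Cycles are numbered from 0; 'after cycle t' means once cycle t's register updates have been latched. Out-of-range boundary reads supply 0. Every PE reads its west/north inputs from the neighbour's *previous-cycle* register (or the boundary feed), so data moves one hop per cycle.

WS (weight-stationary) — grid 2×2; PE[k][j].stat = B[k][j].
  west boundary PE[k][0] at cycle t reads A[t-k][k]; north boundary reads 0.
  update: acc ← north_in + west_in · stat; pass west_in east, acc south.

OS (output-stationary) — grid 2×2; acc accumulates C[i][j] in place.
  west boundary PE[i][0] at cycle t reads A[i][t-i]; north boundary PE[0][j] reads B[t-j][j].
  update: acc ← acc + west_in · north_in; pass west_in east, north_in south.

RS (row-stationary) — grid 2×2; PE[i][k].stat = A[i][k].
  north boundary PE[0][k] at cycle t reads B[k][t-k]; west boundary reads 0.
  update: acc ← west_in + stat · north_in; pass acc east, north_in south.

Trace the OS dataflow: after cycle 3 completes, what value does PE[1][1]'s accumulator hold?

OS 2×2: PE[1][1] cycle-by-cycle (with neighbour feeds):
  t=0 PE[0][1]: acc=0 h=0 v=0
  t=0 PE[1][0]: acc=0 h=0 v=0
  t=0 PE[1][1]: acc=0 h=0 v=0
  t=1 PE[0][1]: acc=36 h=6 v=6
  t=1 PE[1][0]: acc=27 h=9 v=3
  t=1 PE[1][1]: acc=0 h=0 v=0
  t=2 PE[0][1]: acc=108 h=8 v=9
  t=2 PE[1][0]: acc=33 h=3 v=2
  t=2 PE[1][1]: acc=54 h=9 v=6
  t=3 PE[0][1]: acc=108 h=0 v=0
  t=3 PE[1][0]: acc=33 h=0 v=0
  t=3 PE[1][1]: acc=81 h=3 v=9

PE[1][1].acc = 81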